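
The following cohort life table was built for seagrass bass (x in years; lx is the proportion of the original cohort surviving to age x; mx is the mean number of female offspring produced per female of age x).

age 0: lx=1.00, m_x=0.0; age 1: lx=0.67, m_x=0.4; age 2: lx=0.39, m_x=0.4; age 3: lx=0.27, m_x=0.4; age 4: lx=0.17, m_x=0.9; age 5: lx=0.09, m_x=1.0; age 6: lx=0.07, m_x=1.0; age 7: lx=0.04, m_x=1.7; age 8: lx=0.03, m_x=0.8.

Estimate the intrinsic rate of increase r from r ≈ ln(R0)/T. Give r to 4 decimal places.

-0.0200

R0 = Σ lx·mx = 0 + 0.268 + 0.156 + 0.108 + 0.153 + 0.09 + 0.07 + 0.068 + 0.024 = 0.937
Σ x·lx·mx = 3.054; T = 3.054/0.937 = 3.25934…
r ≈ ln(R0)/T = ln(0.937)/3.25934… = -0.019965… → -0.0200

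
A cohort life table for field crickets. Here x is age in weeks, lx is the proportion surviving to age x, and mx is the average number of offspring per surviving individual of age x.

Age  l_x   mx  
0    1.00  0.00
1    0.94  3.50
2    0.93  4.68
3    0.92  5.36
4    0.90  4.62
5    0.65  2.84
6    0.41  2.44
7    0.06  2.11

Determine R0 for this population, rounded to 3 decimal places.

lx·mx by age: 0, 3.29, 4.3524, 4.9312, 4.158, 1.846, 1.0004, 0.1266
R0 = Σ lx·mx = 19.7046 → 19.705

19.705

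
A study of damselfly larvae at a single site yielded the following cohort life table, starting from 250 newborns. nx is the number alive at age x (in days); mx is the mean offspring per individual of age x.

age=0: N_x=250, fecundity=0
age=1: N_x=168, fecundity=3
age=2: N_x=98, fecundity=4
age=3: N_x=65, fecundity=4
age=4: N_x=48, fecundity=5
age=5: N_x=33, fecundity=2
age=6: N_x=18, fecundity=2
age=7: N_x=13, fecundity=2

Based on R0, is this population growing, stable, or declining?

lx = nx/n0 = nx/250: 1, 0.672, 0.392, 0.26, 0.192, 0.132, 0.072, 0.052
R0 = Σ lx·mx = 0 + 2.016 + 1.568 + 1.04 + 0.96 + 0.264 + 0.144 + 0.104 = 6.096
R0 > 1, so the population is growing.

growing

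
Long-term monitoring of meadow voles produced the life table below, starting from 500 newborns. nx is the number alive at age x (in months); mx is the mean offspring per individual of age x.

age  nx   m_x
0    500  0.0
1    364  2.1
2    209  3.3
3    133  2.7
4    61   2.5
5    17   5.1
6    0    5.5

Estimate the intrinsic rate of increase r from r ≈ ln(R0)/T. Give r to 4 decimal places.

0.6796

lx = nx/n0 = nx/500: 1, 0.728, 0.418, 0.266, 0.122, 0.034, 0
R0 = Σ lx·mx = 0 + 1.5288 + 1.3794 + 0.7182 + 0.305 + 0.1734 + 0 = 4.1048
Σ x·lx·mx = 8.5292; T = 8.5292/4.1048 = 2.07786…
r ≈ ln(R0)/T = ln(4.1048)/2.07786… = 0.679621… → 0.6796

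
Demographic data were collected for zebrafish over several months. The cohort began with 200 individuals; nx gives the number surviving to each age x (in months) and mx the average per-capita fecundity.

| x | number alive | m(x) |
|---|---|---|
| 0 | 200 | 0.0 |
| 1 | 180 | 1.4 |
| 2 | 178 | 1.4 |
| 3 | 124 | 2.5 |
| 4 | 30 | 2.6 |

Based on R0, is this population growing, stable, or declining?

lx = nx/n0 = nx/200: 1, 0.9, 0.89, 0.62, 0.15
R0 = Σ lx·mx = 0 + 1.26 + 1.246 + 1.55 + 0.39 = 4.446
R0 > 1, so the population is growing.

growing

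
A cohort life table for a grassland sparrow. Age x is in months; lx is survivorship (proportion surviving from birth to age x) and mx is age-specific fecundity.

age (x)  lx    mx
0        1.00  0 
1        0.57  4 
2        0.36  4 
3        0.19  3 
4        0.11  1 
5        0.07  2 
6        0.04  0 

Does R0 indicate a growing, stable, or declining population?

growing

R0 = Σ lx·mx = 0 + 2.28 + 1.44 + 0.57 + 0.11 + 0.14 + 0 = 4.54
R0 > 1, so the population is growing.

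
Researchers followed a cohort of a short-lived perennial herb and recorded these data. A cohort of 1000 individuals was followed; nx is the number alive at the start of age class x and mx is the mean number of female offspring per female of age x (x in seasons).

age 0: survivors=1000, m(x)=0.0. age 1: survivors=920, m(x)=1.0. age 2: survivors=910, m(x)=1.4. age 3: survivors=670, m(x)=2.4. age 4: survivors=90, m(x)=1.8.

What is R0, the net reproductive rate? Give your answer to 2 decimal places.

lx = nx/n0 = nx/1000: 1, 0.92, 0.91, 0.67, 0.09
lx·mx by age: 0, 0.92, 1.274, 1.608, 0.162
R0 = Σ lx·mx = 3.964 → 3.96

3.96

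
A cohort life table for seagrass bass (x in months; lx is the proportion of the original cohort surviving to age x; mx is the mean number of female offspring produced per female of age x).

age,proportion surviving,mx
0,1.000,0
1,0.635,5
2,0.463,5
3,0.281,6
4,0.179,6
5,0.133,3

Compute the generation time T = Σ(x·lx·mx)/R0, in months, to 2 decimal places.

2.21

lx·mx: 0, 3.175, 2.315, 1.686, 1.074, 0.399 → R0 = 8.649
x·lx·mx: 0, 3.175, 4.63, 5.058, 4.296, 1.995 → Σ = 19.154
T = 19.154 / 8.649 = 2.214591… → 2.21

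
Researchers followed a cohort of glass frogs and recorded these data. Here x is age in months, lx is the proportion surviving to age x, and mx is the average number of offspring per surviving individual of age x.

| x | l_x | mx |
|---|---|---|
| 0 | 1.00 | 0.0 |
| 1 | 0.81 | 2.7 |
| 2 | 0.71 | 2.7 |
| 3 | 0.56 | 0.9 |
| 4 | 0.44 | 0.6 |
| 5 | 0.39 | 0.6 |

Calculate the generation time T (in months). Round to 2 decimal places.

lx·mx: 0, 2.187, 1.917, 0.504, 0.264, 0.234 → R0 = 5.106
x·lx·mx: 0, 2.187, 3.834, 1.512, 1.056, 1.17 → Σ = 9.759
T = 9.759 / 5.106 = 1.911281… → 1.91

1.91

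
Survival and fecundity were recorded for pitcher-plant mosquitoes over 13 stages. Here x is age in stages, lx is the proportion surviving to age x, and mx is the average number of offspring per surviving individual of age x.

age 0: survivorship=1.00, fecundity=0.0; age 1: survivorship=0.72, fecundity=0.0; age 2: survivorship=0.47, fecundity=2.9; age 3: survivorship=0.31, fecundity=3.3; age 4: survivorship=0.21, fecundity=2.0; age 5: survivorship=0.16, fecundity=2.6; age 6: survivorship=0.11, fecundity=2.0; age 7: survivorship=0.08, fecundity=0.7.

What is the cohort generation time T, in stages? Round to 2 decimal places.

3.22

lx·mx: 0, 0, 1.363, 1.023, 0.42, 0.416, 0.22, 0.056 → R0 = 3.498
x·lx·mx: 0, 0, 2.726, 3.069, 1.68, 2.08, 1.32, 0.392 → Σ = 11.267
T = 11.267 / 3.498 = 3.220983… → 3.22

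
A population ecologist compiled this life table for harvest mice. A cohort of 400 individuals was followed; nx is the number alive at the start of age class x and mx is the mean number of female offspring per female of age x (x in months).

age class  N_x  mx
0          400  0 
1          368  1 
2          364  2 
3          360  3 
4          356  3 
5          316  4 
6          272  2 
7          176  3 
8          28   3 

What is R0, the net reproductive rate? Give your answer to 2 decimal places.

14.16

lx = nx/n0 = nx/400: 1, 0.92, 0.91, 0.9, 0.89, 0.79, 0.68, 0.44, 0.07
lx·mx by age: 0, 0.92, 1.82, 2.7, 2.67, 3.16, 1.36, 1.32, 0.21
R0 = Σ lx·mx = 14.16 → 14.16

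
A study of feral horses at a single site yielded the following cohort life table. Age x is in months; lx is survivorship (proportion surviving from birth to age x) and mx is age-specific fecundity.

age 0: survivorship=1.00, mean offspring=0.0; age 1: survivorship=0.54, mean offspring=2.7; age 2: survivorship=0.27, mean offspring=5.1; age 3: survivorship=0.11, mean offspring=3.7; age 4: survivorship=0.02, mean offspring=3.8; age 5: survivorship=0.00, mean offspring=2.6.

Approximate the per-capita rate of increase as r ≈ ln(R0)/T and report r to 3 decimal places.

0.694

R0 = Σ lx·mx = 0 + 1.458 + 1.377 + 0.407 + 0.076 + 0 = 3.318
Σ x·lx·mx = 5.737; T = 5.737/3.318 = 1.72905…
r ≈ ln(R0)/T = ln(3.318)/1.72905… = 0.69365… → 0.694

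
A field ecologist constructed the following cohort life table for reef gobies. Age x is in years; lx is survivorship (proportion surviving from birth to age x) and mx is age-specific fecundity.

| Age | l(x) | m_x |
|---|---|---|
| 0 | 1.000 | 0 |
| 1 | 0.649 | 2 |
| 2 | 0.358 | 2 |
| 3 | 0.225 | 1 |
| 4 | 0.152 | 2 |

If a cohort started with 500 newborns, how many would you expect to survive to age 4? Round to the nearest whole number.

Expected survivors = N0 · l_4 = 500 × 0.152 = 76 → 76

76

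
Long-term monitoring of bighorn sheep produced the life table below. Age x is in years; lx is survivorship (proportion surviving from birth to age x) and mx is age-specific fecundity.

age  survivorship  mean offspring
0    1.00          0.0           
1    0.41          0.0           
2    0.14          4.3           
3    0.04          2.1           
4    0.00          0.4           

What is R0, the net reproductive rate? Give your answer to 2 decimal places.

0.69

lx·mx by age: 0, 0, 0.602, 0.084, 0
R0 = Σ lx·mx = 0.686 → 0.69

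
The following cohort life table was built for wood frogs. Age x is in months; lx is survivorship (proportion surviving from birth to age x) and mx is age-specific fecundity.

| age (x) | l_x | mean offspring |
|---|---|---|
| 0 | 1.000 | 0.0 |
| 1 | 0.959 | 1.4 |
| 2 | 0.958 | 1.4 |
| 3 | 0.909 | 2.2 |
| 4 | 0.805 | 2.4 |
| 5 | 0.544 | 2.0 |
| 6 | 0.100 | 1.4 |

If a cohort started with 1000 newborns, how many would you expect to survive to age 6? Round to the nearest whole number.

Expected survivors = N0 · l_6 = 1000 × 0.100 = 100 → 100

100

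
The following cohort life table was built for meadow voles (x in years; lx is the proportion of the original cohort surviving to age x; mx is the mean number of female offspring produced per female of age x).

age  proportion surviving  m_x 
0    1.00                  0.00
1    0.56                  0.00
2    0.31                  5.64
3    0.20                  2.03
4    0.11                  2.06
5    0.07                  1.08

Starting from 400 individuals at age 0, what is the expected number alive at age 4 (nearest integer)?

44

Expected survivors = N0 · l_4 = 400 × 0.11 = 44 → 44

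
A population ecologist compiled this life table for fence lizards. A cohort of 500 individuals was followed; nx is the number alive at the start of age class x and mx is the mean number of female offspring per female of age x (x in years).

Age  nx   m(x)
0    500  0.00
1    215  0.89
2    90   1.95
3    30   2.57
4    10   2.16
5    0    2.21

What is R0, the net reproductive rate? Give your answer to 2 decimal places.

lx = nx/n0 = nx/500: 1, 0.43, 0.18, 0.06, 0.02, 0
lx·mx by age: 0, 0.3827, 0.351, 0.1542, 0.0432, 0
R0 = Σ lx·mx = 0.9311 → 0.93

0.93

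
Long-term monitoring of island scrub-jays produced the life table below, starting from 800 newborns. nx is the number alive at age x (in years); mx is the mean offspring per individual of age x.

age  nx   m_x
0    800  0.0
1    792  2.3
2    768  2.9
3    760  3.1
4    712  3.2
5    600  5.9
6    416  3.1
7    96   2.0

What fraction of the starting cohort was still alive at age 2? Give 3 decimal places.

0.960

l_2 = n_2/n_0 = 768/800 = 0.96 → 0.960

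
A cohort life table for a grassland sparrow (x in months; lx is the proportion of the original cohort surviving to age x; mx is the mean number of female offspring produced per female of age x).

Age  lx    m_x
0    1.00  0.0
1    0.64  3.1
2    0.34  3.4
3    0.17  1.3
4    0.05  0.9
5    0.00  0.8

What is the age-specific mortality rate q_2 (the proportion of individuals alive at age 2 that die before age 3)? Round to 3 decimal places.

q_2 = (l_2 − l_3) / l_2 = (0.34 − 0.17) / 0.34
     = 0.17 / 0.34 = 0.5 → 0.500

0.500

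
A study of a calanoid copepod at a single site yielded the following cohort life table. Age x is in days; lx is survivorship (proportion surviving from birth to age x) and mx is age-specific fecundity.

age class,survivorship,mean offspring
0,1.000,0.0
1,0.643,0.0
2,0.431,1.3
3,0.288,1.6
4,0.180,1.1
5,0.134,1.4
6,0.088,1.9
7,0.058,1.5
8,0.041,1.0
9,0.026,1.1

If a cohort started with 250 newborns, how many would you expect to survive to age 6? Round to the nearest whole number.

22

Expected survivors = N0 · l_6 = 250 × 0.088 = 22 → 22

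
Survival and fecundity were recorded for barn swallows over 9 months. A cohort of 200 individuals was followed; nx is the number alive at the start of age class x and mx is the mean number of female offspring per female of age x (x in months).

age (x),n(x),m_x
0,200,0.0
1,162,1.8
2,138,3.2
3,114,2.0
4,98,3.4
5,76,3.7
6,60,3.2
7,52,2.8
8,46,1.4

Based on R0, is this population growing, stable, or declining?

growing

lx = nx/n0 = nx/200: 1, 0.81, 0.69, 0.57, 0.49, 0.38, 0.3, 0.26, 0.23
R0 = Σ lx·mx = 0 + 1.458 + 2.208 + 1.14 + 1.666 + 1.406 + 0.96 + 0.728 + 0.322 = 9.888
R0 > 1, so the population is growing.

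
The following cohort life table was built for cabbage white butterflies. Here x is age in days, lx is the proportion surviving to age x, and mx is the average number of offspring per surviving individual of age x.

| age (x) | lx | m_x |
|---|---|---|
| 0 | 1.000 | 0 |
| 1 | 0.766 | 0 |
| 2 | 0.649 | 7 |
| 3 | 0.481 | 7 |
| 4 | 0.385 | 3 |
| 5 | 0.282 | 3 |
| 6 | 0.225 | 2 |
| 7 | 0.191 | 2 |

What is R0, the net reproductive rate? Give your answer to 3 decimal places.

lx·mx by age: 0, 0, 4.543, 3.367, 1.155, 0.846, 0.45, 0.382
R0 = Σ lx·mx = 10.743 → 10.743

10.743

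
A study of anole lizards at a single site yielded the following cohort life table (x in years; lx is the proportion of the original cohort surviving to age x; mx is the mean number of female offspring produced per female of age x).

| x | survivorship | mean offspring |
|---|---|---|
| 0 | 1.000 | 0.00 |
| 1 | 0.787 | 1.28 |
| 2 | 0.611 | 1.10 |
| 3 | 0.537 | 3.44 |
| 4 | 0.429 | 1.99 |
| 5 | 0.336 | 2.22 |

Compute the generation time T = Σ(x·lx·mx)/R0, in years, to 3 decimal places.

lx·mx: 0, 1.00736, 0.6721, 1.84728, 0.85371, 0.74592 → R0 = 5.12637
x·lx·mx: 0, 1.00736, 1.3442, 5.54184, 3.41484, 3.7296 → Σ = 15.03784
T = 15.03784 / 5.12637 = 2.933429… → 2.933

2.933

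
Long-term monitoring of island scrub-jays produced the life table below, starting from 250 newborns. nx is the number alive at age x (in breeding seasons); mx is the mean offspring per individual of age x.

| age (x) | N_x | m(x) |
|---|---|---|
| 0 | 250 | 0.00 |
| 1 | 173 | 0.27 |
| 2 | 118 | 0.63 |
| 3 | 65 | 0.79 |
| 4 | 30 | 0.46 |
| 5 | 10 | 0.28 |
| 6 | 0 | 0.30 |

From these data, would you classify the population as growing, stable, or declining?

lx = nx/n0 = nx/250: 1, 0.692, 0.472, 0.26, 0.12, 0.04, 0
R0 = Σ lx·mx = 0 + 0.18684 + 0.29736 + 0.2054 + 0.0552 + 0.0112 + 0 = 0.756
R0 < 1, so the population is declining.

declining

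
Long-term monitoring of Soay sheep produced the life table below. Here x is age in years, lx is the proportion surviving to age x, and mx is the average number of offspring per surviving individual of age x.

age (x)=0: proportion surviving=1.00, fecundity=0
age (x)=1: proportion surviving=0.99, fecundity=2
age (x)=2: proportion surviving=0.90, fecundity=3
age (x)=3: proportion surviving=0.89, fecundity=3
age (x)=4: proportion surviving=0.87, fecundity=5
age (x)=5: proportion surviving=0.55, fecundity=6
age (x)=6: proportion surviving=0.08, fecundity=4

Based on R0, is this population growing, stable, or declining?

R0 = Σ lx·mx = 0 + 1.98 + 2.7 + 2.67 + 4.35 + 3.3 + 0.32 = 15.32
R0 > 1, so the population is growing.

growing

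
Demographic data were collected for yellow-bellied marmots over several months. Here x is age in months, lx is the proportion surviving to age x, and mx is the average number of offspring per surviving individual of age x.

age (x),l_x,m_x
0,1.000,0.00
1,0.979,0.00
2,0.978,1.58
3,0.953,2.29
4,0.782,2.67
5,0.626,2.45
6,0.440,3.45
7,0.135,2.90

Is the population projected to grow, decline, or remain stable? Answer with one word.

growing

R0 = Σ lx·mx = 0 + 0 + 1.54524 + 2.18237 + 2.08794 + 1.5337 + 1.518 + 0.3915 = 9.25875
R0 > 1, so the population is growing.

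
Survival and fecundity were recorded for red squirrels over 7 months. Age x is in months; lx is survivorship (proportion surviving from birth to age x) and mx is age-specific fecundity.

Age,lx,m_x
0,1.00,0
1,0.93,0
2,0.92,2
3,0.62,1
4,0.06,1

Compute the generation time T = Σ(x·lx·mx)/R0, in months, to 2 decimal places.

2.29

lx·mx: 0, 0, 1.84, 0.62, 0.06 → R0 = 2.52
x·lx·mx: 0, 0, 3.68, 1.86, 0.24 → Σ = 5.78
T = 5.78 / 2.52 = 2.293651… → 2.29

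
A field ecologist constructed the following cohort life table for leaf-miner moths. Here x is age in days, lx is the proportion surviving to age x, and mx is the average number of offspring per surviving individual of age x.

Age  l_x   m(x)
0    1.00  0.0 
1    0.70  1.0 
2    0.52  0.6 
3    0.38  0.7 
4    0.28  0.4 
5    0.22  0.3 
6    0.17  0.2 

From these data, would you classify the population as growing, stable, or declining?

R0 = Σ lx·mx = 0 + 0.7 + 0.312 + 0.266 + 0.112 + 0.066 + 0.034 = 1.49
R0 > 1, so the population is growing.

growing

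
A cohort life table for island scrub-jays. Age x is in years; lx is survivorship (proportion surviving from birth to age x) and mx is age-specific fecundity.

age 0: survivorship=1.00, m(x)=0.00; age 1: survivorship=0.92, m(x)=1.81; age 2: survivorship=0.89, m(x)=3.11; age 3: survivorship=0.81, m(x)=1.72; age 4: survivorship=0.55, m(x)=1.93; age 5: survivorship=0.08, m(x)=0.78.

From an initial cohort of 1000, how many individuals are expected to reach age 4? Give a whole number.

Expected survivors = N0 · l_4 = 1000 × 0.55 = 550 → 550

550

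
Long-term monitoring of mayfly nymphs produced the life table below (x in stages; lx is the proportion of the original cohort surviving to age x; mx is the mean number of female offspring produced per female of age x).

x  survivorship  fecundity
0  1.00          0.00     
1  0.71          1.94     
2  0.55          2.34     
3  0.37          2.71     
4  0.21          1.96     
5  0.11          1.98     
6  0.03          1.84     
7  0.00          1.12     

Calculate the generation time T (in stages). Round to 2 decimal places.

2.30

lx·mx: 0, 1.3774, 1.287, 1.0027, 0.4116, 0.2178, 0.0552, 0 → R0 = 4.3517
x·lx·mx: 0, 1.3774, 2.574, 3.0081, 1.6464, 1.089, 0.3312, 0 → Σ = 10.0261
T = 10.0261 / 4.3517 = 2.30395… → 2.30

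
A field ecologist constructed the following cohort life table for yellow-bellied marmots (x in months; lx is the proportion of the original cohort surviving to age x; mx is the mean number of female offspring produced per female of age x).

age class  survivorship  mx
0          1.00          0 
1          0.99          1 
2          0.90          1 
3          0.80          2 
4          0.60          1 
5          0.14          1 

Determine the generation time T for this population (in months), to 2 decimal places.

2.53

lx·mx: 0, 0.99, 0.9, 1.6, 0.6, 0.14 → R0 = 4.23
x·lx·mx: 0, 0.99, 1.8, 4.8, 2.4, 0.7 → Σ = 10.69
T = 10.69 / 4.23 = 2.527187… → 2.53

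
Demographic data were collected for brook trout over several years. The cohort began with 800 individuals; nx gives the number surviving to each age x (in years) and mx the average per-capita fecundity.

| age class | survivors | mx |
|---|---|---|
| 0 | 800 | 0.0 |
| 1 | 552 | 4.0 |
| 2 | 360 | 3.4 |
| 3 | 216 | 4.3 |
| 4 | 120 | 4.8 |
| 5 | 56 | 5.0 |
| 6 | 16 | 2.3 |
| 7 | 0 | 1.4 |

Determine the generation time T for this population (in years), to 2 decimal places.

2.16

lx = nx/n0 = nx/800: 1, 0.69, 0.45, 0.27, 0.15, 0.07, 0.02, 0
lx·mx: 0, 2.76, 1.53, 1.161, 0.72, 0.35, 0.046, 0 → R0 = 6.567
x·lx·mx: 0, 2.76, 3.06, 3.483, 2.88, 1.75, 0.276, 0 → Σ = 14.209
T = 14.209 / 6.567 = 2.163697… → 2.16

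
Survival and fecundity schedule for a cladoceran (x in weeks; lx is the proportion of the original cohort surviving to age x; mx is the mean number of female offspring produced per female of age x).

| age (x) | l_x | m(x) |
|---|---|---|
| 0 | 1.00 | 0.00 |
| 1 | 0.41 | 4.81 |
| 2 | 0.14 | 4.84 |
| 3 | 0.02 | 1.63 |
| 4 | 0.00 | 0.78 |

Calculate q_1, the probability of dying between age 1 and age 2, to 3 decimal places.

q_1 = (l_1 − l_2) / l_1 = (0.41 − 0.14) / 0.41
     = 0.27 / 0.41 = 0.658537… → 0.659

0.659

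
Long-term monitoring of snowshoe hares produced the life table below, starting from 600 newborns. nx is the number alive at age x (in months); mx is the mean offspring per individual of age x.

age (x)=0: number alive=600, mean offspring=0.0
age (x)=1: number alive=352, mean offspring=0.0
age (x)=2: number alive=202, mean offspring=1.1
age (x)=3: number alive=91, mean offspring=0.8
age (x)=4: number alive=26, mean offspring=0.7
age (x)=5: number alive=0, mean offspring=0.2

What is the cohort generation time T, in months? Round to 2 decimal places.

lx = nx/n0 = nx/600: 1, 0.58667…, 0.33667…, 0.15167…, 0.04333…, 0
lx·mx: 0, 0, 0.370333…, 0.121333…, 0.030333…, 0 → R0 = 0.522…
x·lx·mx: 0, 0, 0.740667…, 0.364…, 0.121333…, 0 → Σ = 1.226…
T = 1.226… / 0.522… = 2.348659… → 2.35

2.35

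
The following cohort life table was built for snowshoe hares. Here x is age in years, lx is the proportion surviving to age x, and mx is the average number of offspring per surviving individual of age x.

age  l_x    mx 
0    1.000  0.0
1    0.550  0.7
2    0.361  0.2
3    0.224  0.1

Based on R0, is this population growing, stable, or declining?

R0 = Σ lx·mx = 0 + 0.385 + 0.0722 + 0.0224 = 0.4796
R0 < 1, so the population is declining.

declining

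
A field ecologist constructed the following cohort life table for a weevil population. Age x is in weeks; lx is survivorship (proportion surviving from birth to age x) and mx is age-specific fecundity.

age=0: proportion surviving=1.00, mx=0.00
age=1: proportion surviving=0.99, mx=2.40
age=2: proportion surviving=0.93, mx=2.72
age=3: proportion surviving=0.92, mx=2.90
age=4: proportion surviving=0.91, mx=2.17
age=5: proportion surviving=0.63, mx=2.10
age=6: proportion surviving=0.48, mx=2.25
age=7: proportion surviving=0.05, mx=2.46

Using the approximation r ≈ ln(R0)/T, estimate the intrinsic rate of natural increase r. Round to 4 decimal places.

R0 = Σ lx·mx = 0 + 2.376 + 2.5296 + 2.668 + 1.9747 + 1.323 + 1.08 + 0.123 = 12.0743
Σ x·lx·mx = 37.294; T = 37.294/12.0743 = 3.08871…
r ≈ ln(R0)/T = ln(12.0743)/3.08871… = 0.806511… → 0.8065

0.8065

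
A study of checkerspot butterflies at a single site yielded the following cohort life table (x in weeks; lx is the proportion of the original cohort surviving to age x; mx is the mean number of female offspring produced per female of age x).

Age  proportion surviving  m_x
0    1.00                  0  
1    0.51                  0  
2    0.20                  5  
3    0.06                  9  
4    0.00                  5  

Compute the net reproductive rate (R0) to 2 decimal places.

1.54

lx·mx by age: 0, 0, 1, 0.54, 0
R0 = Σ lx·mx = 1.54 → 1.54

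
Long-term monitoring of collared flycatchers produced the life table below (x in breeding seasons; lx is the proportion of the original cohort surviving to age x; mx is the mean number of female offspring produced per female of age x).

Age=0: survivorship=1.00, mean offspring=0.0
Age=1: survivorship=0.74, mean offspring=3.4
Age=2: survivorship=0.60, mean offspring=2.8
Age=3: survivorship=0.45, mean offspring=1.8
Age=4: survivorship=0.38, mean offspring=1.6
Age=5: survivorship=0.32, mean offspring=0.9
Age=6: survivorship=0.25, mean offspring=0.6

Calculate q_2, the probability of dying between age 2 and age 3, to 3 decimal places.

0.250

q_2 = (l_2 − l_3) / l_2 = (0.6 − 0.45) / 0.6
     = 0.15 / 0.6 = 0.25 → 0.250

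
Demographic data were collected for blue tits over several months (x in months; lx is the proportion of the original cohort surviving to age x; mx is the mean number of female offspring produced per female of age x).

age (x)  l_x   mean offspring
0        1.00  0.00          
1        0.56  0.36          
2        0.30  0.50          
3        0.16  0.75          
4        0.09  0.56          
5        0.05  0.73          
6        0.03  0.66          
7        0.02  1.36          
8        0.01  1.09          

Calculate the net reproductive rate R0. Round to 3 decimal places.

0.616

lx·mx by age: 0, 0.2016, 0.15, 0.12, 0.0504, 0.0365, 0.0198, 0.0272, 0.0109
R0 = Σ lx·mx = 0.6164 → 0.616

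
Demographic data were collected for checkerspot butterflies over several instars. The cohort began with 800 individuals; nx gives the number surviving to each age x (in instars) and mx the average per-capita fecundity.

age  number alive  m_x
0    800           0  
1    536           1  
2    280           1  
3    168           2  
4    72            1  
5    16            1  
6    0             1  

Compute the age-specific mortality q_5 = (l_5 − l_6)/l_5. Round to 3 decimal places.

lx = nx/n0 = nx/800: 1, 0.67, 0.35, 0.21, 0.09, 0.02, 0
q_5 = (l_5 − l_6) / l_5 = (0.02 − 0) / 0.02
     = 0.02 / 0.02 = 1 → 1.000

1.000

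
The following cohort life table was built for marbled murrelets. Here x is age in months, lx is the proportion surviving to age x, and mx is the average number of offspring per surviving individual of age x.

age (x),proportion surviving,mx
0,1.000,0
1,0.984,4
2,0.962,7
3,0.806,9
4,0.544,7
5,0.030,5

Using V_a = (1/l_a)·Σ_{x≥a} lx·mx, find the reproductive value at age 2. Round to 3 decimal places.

18.655

lx·mx for x ≥ 2: 6.734, 7.254, 3.808, 0.15 → sum = 17.946
V_2 = 17.946 / l_2 = 17.946 / 0.962 = 18.654886… → 18.655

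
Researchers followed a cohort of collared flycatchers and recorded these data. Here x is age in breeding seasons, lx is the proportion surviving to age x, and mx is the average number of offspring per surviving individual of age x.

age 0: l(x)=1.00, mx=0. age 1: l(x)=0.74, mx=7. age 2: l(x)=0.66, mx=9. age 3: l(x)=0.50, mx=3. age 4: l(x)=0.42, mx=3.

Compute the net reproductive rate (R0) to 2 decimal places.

13.88

lx·mx by age: 0, 5.18, 5.94, 1.5, 1.26
R0 = Σ lx·mx = 13.88 → 13.88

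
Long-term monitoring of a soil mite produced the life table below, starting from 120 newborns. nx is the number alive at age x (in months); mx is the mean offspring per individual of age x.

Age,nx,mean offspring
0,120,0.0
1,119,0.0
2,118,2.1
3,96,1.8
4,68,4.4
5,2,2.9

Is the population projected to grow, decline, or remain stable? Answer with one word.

lx = nx/n0 = nx/120: 1, 0.99167…, 0.98333…, 0.8, 0.56667…, 0.01667…
R0 = Σ lx·mx = 0 + 0 + 2.065… + 1.44 + 2.493333… + 0.048333… = 6.046667…
R0 > 1, so the population is growing.

growing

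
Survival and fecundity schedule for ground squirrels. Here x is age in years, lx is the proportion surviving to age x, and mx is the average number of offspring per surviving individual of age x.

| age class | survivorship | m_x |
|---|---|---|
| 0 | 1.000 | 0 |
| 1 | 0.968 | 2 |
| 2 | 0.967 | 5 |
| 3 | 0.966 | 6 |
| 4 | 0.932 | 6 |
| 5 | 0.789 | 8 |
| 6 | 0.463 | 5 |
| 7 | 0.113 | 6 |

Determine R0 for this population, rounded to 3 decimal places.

27.464

lx·mx by age: 0, 1.936, 4.835, 5.796, 5.592, 6.312, 2.315, 0.678
R0 = Σ lx·mx = 27.464 → 27.464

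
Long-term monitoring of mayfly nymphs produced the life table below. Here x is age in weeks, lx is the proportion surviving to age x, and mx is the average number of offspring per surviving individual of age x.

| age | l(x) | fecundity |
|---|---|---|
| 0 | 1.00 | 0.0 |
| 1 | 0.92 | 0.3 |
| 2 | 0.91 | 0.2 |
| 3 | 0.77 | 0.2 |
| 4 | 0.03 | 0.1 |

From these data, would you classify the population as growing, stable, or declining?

R0 = Σ lx·mx = 0 + 0.276 + 0.182 + 0.154 + 0.003 = 0.615
R0 < 1, so the population is declining.

declining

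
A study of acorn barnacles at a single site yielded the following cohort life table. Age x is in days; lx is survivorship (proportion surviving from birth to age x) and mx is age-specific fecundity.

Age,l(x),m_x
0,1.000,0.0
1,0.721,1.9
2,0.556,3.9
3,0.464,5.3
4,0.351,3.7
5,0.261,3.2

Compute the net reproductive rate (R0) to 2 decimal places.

lx·mx by age: 0, 1.3699, 2.1684, 2.4592, 1.2987, 0.8352
R0 = Σ lx·mx = 8.1314 → 8.13

8.13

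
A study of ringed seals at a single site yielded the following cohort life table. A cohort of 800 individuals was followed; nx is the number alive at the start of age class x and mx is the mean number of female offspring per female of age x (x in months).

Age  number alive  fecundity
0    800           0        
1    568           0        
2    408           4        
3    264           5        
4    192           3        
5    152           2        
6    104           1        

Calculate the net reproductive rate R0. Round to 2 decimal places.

lx = nx/n0 = nx/800: 1, 0.71, 0.51, 0.33, 0.24, 0.19, 0.13
lx·mx by age: 0, 0, 2.04, 1.65, 0.72, 0.38, 0.13
R0 = Σ lx·mx = 4.92 → 4.92

4.92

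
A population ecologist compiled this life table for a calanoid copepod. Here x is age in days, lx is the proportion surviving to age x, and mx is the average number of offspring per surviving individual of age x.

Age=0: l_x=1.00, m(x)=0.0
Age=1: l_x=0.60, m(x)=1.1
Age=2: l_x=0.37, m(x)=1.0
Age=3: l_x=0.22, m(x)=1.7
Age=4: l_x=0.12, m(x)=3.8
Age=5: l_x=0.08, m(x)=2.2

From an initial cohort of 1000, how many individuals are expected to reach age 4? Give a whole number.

120

Expected survivors = N0 · l_4 = 1000 × 0.12 = 120 → 120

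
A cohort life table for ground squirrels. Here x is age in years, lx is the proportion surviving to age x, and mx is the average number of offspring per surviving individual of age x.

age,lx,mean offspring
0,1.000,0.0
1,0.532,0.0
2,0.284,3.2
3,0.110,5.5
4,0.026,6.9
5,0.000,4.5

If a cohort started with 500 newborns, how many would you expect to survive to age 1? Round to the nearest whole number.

266

Expected survivors = N0 · l_1 = 500 × 0.532 = 266 → 266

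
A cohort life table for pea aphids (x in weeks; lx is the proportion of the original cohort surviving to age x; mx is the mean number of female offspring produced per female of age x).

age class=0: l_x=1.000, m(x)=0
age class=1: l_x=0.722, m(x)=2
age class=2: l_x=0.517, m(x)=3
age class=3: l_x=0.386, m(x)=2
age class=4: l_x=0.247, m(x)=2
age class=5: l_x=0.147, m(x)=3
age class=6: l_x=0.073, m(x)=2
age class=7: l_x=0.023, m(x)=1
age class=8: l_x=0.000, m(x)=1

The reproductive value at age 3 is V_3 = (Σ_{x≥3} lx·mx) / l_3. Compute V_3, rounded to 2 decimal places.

4.86

lx·mx for x ≥ 3: 0.772, 0.494, 0.441, 0.146, 0.023, 0 → sum = 1.876
V_3 = 1.876 / l_3 = 1.876 / 0.386 = 4.860104… → 4.86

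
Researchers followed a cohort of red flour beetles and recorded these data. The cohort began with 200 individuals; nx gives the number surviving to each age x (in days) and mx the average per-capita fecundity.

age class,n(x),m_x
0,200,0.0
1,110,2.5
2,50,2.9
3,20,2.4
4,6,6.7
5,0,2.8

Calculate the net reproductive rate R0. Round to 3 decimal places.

2.541

lx = nx/n0 = nx/200: 1, 0.55, 0.25, 0.1, 0.03, 0
lx·mx by age: 0, 1.375, 0.725, 0.24, 0.201, 0
R0 = Σ lx·mx = 2.541 → 2.541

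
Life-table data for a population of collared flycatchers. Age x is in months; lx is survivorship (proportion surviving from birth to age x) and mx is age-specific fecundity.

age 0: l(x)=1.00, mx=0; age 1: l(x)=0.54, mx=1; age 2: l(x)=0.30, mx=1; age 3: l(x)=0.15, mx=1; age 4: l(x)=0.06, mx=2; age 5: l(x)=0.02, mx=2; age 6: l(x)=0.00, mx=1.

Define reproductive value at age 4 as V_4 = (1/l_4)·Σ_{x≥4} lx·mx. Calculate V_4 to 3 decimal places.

2.667

lx·mx for x ≥ 4: 0.12, 0.04, 0 → sum = 0.16
V_4 = 0.16 / l_4 = 0.16 / 0.06 = 2.666667… → 2.667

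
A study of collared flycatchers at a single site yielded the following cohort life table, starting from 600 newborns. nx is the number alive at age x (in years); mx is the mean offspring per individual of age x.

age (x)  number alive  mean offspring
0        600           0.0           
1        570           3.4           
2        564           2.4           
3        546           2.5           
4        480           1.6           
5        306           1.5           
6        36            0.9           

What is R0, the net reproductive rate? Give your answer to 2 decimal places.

lx = nx/n0 = nx/600: 1, 0.95, 0.94, 0.91, 0.8, 0.51, 0.06
lx·mx by age: 0, 3.23, 2.256, 2.275, 1.28, 0.765, 0.054
R0 = Σ lx·mx = 9.86 → 9.86

9.86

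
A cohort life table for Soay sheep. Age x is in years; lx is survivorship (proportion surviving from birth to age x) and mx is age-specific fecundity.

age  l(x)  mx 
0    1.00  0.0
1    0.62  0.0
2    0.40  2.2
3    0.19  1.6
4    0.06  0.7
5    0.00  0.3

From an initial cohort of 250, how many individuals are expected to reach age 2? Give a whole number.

Expected survivors = N0 · l_2 = 250 × 0.40 = 100 → 100

100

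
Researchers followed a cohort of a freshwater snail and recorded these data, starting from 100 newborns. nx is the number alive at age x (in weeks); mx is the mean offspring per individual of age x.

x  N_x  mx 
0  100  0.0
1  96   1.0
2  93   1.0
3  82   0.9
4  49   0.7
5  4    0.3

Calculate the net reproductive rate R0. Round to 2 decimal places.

2.98

lx = nx/n0 = nx/100: 1, 0.96, 0.93, 0.82, 0.49, 0.04
lx·mx by age: 0, 0.96, 0.93, 0.738, 0.343, 0.012
R0 = Σ lx·mx = 2.983 → 2.98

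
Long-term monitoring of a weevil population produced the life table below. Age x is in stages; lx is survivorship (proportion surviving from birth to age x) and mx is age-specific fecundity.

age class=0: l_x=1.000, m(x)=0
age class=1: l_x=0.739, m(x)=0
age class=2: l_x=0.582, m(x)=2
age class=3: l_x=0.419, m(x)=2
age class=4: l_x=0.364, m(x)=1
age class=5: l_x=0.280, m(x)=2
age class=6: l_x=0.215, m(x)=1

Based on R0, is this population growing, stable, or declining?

R0 = Σ lx·mx = 0 + 0 + 1.164 + 0.838 + 0.364 + 0.56 + 0.215 = 3.141
R0 > 1, so the population is growing.

growing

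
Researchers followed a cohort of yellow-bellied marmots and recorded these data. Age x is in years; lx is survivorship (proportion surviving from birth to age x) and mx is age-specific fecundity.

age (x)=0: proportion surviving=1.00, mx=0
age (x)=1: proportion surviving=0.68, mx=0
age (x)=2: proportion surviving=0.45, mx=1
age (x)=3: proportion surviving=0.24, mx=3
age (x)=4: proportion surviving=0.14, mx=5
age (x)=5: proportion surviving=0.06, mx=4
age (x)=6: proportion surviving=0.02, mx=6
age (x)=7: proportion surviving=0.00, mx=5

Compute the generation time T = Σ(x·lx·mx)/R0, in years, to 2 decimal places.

lx·mx: 0, 0, 0.45, 0.72, 0.7, 0.24, 0.12, 0 → R0 = 2.23
x·lx·mx: 0, 0, 0.9, 2.16, 2.8, 1.2, 0.72, 0 → Σ = 7.78
T = 7.78 / 2.23 = 3.488789… → 3.49

3.49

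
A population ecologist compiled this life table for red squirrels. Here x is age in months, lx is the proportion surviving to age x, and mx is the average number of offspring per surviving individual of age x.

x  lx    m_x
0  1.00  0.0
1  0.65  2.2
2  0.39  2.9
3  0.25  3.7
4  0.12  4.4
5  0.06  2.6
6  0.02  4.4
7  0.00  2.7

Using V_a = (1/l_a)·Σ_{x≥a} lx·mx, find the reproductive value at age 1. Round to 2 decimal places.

lx·mx for x ≥ 1: 1.43, 1.131, 0.925, 0.528, 0.156, 0.088, 0 → sum = 4.258
V_1 = 4.258 / l_1 = 4.258 / 0.65 = 6.550769… → 6.55

6.55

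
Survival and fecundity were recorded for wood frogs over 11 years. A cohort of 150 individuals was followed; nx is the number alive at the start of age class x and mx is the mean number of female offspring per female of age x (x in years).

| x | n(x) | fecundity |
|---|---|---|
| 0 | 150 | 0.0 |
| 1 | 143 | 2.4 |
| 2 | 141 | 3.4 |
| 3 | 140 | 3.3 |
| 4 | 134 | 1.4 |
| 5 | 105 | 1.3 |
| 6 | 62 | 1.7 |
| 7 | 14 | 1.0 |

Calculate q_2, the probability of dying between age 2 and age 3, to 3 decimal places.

lx = nx/n0 = nx/150: 1, 0.95333…, 0.94, 0.93333…, 0.89333…, 0.7, 0.41333…, 0.09333…
q_2 = (l_2 − l_3) / l_2 = (0.94 − 0.933333…) / 0.94
     = 0.006667… / 0.94 = 0.007092… → 0.007

0.007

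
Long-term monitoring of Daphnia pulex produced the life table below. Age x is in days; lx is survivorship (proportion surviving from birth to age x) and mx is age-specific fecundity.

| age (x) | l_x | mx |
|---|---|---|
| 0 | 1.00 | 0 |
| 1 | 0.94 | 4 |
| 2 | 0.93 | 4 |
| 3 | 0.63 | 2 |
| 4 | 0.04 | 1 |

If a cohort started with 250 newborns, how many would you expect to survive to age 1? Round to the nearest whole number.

Expected survivors = N0 · l_1 = 250 × 0.94 = 235 → 235

235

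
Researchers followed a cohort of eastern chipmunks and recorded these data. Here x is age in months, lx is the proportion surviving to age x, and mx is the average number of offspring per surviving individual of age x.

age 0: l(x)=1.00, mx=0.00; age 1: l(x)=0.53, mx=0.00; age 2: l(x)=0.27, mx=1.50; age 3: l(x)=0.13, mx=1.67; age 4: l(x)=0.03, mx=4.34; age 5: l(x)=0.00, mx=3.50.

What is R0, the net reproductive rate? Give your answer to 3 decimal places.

lx·mx by age: 0, 0, 0.405, 0.2171, 0.1302, 0
R0 = Σ lx·mx = 0.7523 → 0.752

0.752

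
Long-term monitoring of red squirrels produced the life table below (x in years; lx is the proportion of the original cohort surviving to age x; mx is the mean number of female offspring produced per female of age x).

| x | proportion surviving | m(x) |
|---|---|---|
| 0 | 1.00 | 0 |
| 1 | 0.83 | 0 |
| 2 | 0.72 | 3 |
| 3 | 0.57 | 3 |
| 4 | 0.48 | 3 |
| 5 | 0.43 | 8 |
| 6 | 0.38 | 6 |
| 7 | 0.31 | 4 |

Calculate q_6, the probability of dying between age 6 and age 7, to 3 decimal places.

0.184

q_6 = (l_6 − l_7) / l_6 = (0.38 − 0.31) / 0.38
     = 0.07 / 0.38 = 0.184211… → 0.184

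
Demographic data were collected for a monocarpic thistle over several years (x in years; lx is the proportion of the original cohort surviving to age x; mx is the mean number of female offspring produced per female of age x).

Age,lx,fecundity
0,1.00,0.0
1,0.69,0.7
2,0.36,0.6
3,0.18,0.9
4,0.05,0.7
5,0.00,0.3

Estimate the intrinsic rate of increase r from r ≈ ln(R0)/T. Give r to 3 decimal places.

-0.064

R0 = Σ lx·mx = 0 + 0.483 + 0.216 + 0.162 + 0.035 + 0 = 0.896
Σ x·lx·mx = 1.541; T = 1.541/0.896 = 1.71987…
r ≈ ln(R0)/T = ln(0.896)/1.71987… = -0.06385… → -0.064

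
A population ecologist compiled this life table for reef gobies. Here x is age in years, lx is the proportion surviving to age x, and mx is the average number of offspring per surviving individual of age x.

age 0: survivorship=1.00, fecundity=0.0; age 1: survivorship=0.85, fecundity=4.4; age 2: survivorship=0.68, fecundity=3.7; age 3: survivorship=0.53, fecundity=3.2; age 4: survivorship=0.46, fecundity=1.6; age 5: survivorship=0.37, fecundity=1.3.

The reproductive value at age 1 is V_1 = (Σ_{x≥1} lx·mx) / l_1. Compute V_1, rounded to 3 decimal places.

10.787

lx·mx for x ≥ 1: 3.74, 2.516, 1.696, 0.736, 0.481 → sum = 9.169
V_1 = 9.169 / l_1 = 9.169 / 0.85 = 10.787059… → 10.787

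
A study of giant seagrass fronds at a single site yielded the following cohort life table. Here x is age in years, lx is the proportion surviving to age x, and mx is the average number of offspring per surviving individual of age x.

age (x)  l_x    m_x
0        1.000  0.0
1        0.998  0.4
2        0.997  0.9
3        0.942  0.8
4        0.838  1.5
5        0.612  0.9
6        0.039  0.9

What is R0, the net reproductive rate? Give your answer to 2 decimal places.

3.89

lx·mx by age: 0, 0.3992, 0.8973, 0.7536, 1.257, 0.5508, 0.0351
R0 = Σ lx·mx = 3.893 → 3.89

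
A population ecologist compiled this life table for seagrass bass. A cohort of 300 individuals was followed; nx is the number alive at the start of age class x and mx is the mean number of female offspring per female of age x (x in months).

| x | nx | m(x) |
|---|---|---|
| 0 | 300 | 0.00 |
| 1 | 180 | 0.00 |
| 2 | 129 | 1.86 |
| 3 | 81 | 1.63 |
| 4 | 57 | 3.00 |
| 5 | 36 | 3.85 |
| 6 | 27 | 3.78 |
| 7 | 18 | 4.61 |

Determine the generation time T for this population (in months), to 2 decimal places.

lx = nx/n0 = nx/300: 1, 0.6, 0.43, 0.27, 0.19, 0.12, 0.09, 0.06
lx·mx: 0, 0, 0.7998, 0.4401, 0.57, 0.462, 0.3402, 0.2766 → R0 = 2.8887
x·lx·mx: 0, 0, 1.5996, 1.3203, 2.28, 2.31, 2.0412, 1.9362 → Σ = 11.4873
T = 11.4873 / 2.8887 = 3.976633… → 3.98

3.98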